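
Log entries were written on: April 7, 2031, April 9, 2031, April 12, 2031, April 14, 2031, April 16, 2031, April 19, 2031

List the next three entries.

Every event lands on a Monday or Wednesday or Saturday (gaps cycle 2, 3, 2, 2, 3).
So the schedule is: every Monday, Wednesday and Saturday.
The following Monday is April 21, 2031.
The following Wednesday is April 23, 2031.
The following Saturday is April 26, 2031.

April 21, 2031; April 23, 2031; April 26, 2031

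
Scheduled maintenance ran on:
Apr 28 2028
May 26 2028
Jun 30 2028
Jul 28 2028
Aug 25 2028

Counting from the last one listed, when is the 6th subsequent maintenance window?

Every date is a Friday; gaps 28, 35, 28, 28 days.
Each is the last Friday of its month (at least one falls on the 29th or later, ruling out '4th Friday').
September 2028 ends with Friday Sep 29 2028.
Last Friday of October 2028: Oct 27 2028.
November 2028 ends with Friday Nov 24 2028.
December 2028 ends with Friday Dec 29 2028.
January 2029 ends with Friday Jan 26 2029.
February 2029 ends with Friday Feb 23 2029.

Feb 23 2029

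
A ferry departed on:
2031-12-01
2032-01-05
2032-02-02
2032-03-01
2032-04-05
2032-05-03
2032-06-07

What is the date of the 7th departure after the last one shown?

2033-01-03

All dates are Mondays, 35, 28, 28, 35, 28, 35 days apart.
Specifically, the 1st Monday of each month.
1st Monday of July 2032: 2032-07-05.
August 2032 — 1st Monday is 2032-08-02.
September 2032 — 1st Monday is 2032-09-06.
October 2032 — 1st Monday is 2032-10-04.
November 2032 — 1st Monday is 2032-11-01.
December 2032 — 1st Monday is 2032-12-06.
January 2033 — 1st Monday is 2033-01-03.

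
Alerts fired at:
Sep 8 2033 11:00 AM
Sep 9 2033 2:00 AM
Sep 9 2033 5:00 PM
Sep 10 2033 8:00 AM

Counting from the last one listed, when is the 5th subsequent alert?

Gaps: 15, 15, 15 hours — each event is 15 hours after the previous one.
Sep 10 2033 8:00 AM + 15 h = Sep 10 2033 11:00 PM.
Sep 10 2033 11:00 PM + 15 h = Sep 11 2033 2:00 PM.
Sep 11 2033 2:00 PM + 15 h = Sep 12 2033 5:00 AM.
Sep 12 2033 5:00 AM + 15 h = Sep 12 2033 8:00 PM.
Sep 12 2033 8:00 PM + 15 h = Sep 13 2033 11:00 AM.

Sep 13 2033 11:00 AM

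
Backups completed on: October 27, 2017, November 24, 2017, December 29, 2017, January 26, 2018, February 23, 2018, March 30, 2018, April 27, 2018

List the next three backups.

May 25, 2018; June 29, 2018; July 27, 2018

All Fridays; the gaps (28, 35, 28, 28, 35, 28) vary with month length.
This is the last Friday of each month.
Last Friday of May 2018: May 25, 2018.
Last Friday of June 2018: June 29, 2018.
Last Friday of July 2018: July 27, 2018.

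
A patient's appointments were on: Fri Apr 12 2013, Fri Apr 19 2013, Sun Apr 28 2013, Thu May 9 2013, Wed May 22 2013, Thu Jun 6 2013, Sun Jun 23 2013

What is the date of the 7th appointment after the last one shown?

Gaps: 7, 9, 11, 13, 15, 17 days — each gap is 2 larger than the previous one.
Next gap: 19 days. Sun Jun 23 2013 + 19 days = Fri Jul 12 2013.
Next gap: 21 days. Fri Jul 12 2013 + 21 days = Fri Aug 2 2013.
Next gap: 23 days. Fri Aug 2 2013 + 23 days = Sun Aug 25 2013.
Next gap: 25 days. Sun Aug 25 2013 + 25 days = Thu Sep 19 2013.
Next gap: 27 days. Thu Sep 19 2013 + 27 days = Wed Oct 16 2013.
Next gap: 29 days. Wed Oct 16 2013 + 29 days = Thu Nov 14 2013.
Next gap: 31 days. Thu Nov 14 2013 + 31 days = Sun Dec 15 2013.

Sun Dec 15 2013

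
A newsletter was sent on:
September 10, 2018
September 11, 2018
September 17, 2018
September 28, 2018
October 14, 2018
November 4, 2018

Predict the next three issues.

November 30, 2018; December 31, 2018; February 5, 2019

Intervals are 1, 6, 11, 16, 21 days — an arithmetic progression with common difference 5.
Next gap: 26 days. November 4, 2018 + 26 days = November 30, 2018.
Next gap: 31 days. November 30, 2018 + 31 days = December 31, 2018.
Next gap: 36 days. December 31, 2018 + 36 days = February 5, 2019.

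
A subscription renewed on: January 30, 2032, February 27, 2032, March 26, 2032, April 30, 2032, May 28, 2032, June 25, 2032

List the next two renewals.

Every date is a Friday; gaps 28, 28, 35, 28, 28 days.
Each is the last Friday of its month (at least one falls on the 29th or later, ruling out '4th Friday').
July 2032 ends with Friday July 30, 2032.
August 2032 ends with Friday August 27, 2032.

July 30, 2032; August 27, 2032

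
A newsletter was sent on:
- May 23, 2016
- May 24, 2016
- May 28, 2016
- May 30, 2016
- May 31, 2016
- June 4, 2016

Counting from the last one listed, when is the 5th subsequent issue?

Gaps: 1, 4, 2, 1, 4 days — not constant, but cyclic with period 3.
The events fall on every Monday, Tuesday and Saturday.
Next Monday: June 6, 2016.
Next Tuesday: June 7, 2016.
Next Saturday: June 11, 2016.
The following Monday is June 13, 2016.
Next Tuesday: June 14, 2016.

June 14, 2016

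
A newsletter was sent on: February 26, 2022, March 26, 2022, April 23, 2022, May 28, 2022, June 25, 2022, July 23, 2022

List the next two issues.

These are Saturdays at 28- or 35-day spacing (28, 28, 35, 28, 28).
The pattern: 4th Saturday of the month.
4th Saturday of August 2022: August 27, 2022.
September 2022 — 4th Saturday is September 24, 2022.

August 27, 2022; September 24, 2022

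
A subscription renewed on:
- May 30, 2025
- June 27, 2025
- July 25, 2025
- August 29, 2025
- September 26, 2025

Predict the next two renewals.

All Fridays; the gaps (28, 28, 35, 28) vary with month length.
This is the last Friday of each month.
Last Friday of October 2025: October 31, 2025.
November 2025 ends with Friday November 28, 2025.

October 31, 2025; November 28, 2025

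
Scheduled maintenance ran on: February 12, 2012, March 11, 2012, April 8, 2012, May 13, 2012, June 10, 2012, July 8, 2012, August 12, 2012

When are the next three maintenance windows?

These are Sundays at 28- or 35-day spacing (28, 28, 35, 28, 28, 35).
The pattern: 2nd Sunday of the month.
September 2012 — 2nd Sunday is September 9, 2012.
2nd Sunday of October 2012: October 14, 2012.
November 2012 — 2nd Sunday is November 11, 2012.

September 9, 2012; October 14, 2012; November 11, 2012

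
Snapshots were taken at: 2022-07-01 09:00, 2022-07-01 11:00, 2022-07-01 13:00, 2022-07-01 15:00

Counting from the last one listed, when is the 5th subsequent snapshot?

The interval is a steady 2 hours (2, 2, 2).
2022-07-01 15:00 + 2 h = 2022-07-01 17:00.
2022-07-01 17:00 + 2 h = 2022-07-01 19:00.
2022-07-01 19:00 + 2 h = 2022-07-01 21:00.
2022-07-01 21:00 + 2 h = 2022-07-01 23:00.
2022-07-01 23:00 + 2 h = 2022-07-02 01:00.

2022-07-02 01:00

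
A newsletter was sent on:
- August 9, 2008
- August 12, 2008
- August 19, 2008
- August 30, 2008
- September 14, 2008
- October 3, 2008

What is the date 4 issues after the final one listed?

The spacing grows by 4 each time: 3, 7, 11, 15, 19 days.
Next gap: 23 days. October 3, 2008 + 23 days = October 26, 2008.
Next gap: 27 days. October 26, 2008 + 27 days = November 22, 2008.
Next gap: 31 days. November 22, 2008 + 31 days = December 23, 2008.
Next gap: 35 days. December 23, 2008 + 35 days = January 27, 2009.

January 27, 2009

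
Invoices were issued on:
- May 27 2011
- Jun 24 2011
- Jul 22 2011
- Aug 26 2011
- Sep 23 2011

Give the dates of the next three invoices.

Gaps: 28, 28, 35, 28 days — a mix of 28 and 35. Every date is a Friday.
Each is the 4th Friday of its month.
4th Friday of October 2011: Oct 28 2011.
November 2011 — 4th Friday is Nov 25 2011.
4th Friday of December 2011: Dec 23 2011.

Oct 28 2011, Nov 25 2011, Dec 23 2011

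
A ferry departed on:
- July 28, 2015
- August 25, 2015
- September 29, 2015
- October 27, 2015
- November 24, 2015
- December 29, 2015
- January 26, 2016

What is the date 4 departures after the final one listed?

All Tuesdays; the gaps (28, 35, 28, 28, 35, 28) vary with month length.
This is the last Tuesday of each month.
February 2016 ends with Tuesday February 23, 2016.
March 2016 ends with Tuesday March 29, 2016.
April 2016 ends with Tuesday April 26, 2016.
May 2016 ends with Tuesday May 31, 2016.

May 31, 2016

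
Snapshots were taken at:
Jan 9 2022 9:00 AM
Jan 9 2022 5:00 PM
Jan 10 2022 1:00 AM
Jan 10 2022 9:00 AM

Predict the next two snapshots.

The interval is a steady 8 hours (8, 8, 8).
Jan 10 2022 9:00 AM + 8 h = Jan 10 2022 5:00 PM.
Jan 10 2022 5:00 PM + 8 h = Jan 11 2022 1:00 AM.

Jan 10 2022 5:00 PM, Jan 11 2022 1:00 AM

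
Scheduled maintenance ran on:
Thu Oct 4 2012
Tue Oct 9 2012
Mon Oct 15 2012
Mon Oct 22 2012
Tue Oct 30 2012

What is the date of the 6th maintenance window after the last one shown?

Intervals are 5, 6, 7, 8 days — an arithmetic progression with common difference 1.
Next gap: 9 days. Tue Oct 30 2012 + 9 days = Thu Nov 8 2012.
Next gap: 10 days. Thu Nov 8 2012 + 10 days = Sun Nov 18 2012.
Next gap: 11 days. Sun Nov 18 2012 + 11 days = Thu Nov 29 2012.
Next gap: 12 days. Thu Nov 29 2012 + 12 days = Tue Dec 11 2012.
Next gap: 13 days. Tue Dec 11 2012 + 13 days = Mon Dec 24 2012.
Next gap: 14 days. Mon Dec 24 2012 + 14 days = Mon Jan 7 2013.

Mon Jan 7 2013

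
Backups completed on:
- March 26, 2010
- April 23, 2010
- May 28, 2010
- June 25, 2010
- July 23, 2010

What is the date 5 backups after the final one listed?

December 24, 2010

Gaps: 28, 35, 28, 28 days — a mix of 28 and 35. Every date is a Friday.
Each is the 4th Friday of its month.
August 2010 — 4th Friday is August 27, 2010.
4th Friday of September 2010: September 24, 2010.
4th Friday of October 2010: October 22, 2010.
4th Friday of November 2010: November 26, 2010.
4th Friday of December 2010: December 24, 2010.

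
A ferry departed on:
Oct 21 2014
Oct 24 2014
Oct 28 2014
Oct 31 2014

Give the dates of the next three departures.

Nov 4 2014, Nov 7 2014, Nov 11 2014

The gap pattern 3, 4, 3 repeats every 2 events.
These are the Tuesdays and Fridays of each week.
Next Tuesday: Nov 4 2014.
The following Friday is Nov 7 2014.
The following Tuesday is Nov 11 2014.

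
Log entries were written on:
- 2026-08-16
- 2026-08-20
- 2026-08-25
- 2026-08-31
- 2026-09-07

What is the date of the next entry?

2026-09-15

The spacing grows by 1 each time: 4, 5, 6, 7 days.
Next gap: 8 days. 2026-09-07 + 8 days = 2026-09-15.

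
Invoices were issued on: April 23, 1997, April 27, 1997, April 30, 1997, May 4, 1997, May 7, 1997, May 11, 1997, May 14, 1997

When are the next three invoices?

May 18, 1997; May 21, 1997; May 25, 1997

Gaps: 4, 3, 4, 3, 4, 3 days — not constant, but cyclic with period 2.
The events fall on every Wednesday and Sunday.
Next Sunday: May 18, 1997.
Next Wednesday: May 21, 1997.
Next Sunday: May 25, 1997.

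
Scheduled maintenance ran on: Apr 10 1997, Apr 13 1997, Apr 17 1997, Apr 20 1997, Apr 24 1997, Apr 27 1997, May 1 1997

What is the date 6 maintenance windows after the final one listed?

May 22 1997

Gaps: 3, 4, 3, 4, 3, 4 days — not constant, but cyclic with period 2.
The events fall on every Thursday and Sunday.
The following Sunday is May 4 1997.
The following Thursday is May 8 1997.
Next Sunday: May 11 1997.
Next Thursday: May 15 1997.
Next Sunday: May 18 1997.
The following Thursday is May 22 1997.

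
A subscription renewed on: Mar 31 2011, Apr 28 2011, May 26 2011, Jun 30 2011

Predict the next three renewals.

Every date is a Thursday; gaps 28, 28, 35 days.
Each is the last Thursday of its month (at least one falls on the 29th or later, ruling out '4th Thursday').
July 2011 ends with Thursday Jul 28 2011.
Last Thursday of August 2011: Aug 25 2011.
Last Thursday of September 2011: Sep 29 2011.

Jul 28 2011, Aug 25 2011, Sep 29 2011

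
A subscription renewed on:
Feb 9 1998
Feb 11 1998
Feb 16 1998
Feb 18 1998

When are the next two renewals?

Feb 23 1998, Feb 25 1998

Every event lands on a Monday or Wednesday (gaps cycle 2, 5, 2).
So the schedule is: every Monday and Wednesday.
Next Monday: Feb 23 1998.
Next Wednesday: Feb 25 1998.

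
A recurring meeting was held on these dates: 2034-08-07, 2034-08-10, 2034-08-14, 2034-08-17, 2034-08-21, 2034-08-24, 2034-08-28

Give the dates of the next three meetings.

2034-08-31, 2034-09-04, 2034-09-07

The gap pattern 3, 4, 3, 4, 3, 4 repeats every 2 events.
These are the Mondays and Thursdays of each week.
The following Thursday is 2034-08-31.
The following Monday is 2034-09-04.
The following Thursday is 2034-09-07.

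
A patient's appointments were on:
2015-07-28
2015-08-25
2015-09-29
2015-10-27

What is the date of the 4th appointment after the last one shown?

2016-02-23

These are Tuesdays with 28, 35, 28-day gaps.
Each is the final Tuesday of its month — 2015-09-29 is past the 28th, so '4th Tuesday' doesn't fit.
Last Tuesday of November 2015: 2015-11-24.
Last Tuesday of December 2015: 2015-12-29.
Last Tuesday of January 2016: 2016-01-26.
Last Tuesday of February 2016: 2016-02-23.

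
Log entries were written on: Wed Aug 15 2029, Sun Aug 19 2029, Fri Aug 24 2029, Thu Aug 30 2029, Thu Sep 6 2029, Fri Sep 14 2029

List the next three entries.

Intervals are 4, 5, 6, 7, 8 days — an arithmetic progression with common difference 1.
Next gap: 9 days. Fri Sep 14 2029 + 9 days = Sun Sep 23 2029.
Next gap: 10 days. Sun Sep 23 2029 + 10 days = Wed Oct 3 2029.
Next gap: 11 days. Wed Oct 3 2029 + 11 days = Sun Oct 14 2029.

Sun Sep 23 2029, Wed Oct 3 2029, Sun Oct 14 2029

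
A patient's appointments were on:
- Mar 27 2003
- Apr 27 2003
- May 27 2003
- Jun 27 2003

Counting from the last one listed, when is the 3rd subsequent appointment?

Sep 27 2003

Gaps: 31, 30, 31 days — not constant. Every event is on the 27th of the month.
Pattern: the 27th of each month.
Next: July 2003 → Jul 27 2003.
Next: August 2003 → Aug 27 2003.
Next: September 2003 → Sep 27 2003.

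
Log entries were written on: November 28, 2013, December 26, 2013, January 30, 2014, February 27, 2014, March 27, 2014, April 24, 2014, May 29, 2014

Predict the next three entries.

Every date is a Thursday; gaps 28, 35, 28, 28, 28, 35 days.
Each is the last Thursday of its month (at least one falls on the 29th or later, ruling out '4th Thursday').
June 2014 ends with Thursday June 26, 2014.
Last Thursday of July 2014: July 31, 2014.
August 2014 ends with Thursday August 28, 2014.

June 26, 2014; July 31, 2014; August 28, 2014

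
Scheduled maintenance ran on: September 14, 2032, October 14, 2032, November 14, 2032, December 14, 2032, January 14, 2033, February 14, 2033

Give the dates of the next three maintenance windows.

Gaps: 30, 31, 30, 31, 31 days — not constant. Every event is on the 14th of the month.
Pattern: the 14th of each month.
Next: March 2033 → March 14, 2033.
April 2033: April 14, 2033.
May 2033: May 14, 2033.

March 14, 2033; April 14, 2033; May 14, 2033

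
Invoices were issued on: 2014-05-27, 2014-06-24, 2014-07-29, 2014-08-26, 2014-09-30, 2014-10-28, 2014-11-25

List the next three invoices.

Every date is a Tuesday; gaps 28, 35, 28, 35, 28, 28 days.
Each is the last Tuesday of its month (at least one falls on the 29th or later, ruling out '4th Tuesday').
Last Tuesday of December 2014: 2014-12-30.
January 2015 ends with Tuesday 2015-01-27.
February 2015 ends with Tuesday 2015-02-24.

2014-12-30, 2015-01-27, 2015-02-24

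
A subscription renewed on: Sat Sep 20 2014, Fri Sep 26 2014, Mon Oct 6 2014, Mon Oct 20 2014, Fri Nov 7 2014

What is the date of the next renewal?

Sat Nov 29 2014

The spacing grows by 4 each time: 6, 10, 14, 18 days.
Next gap: 22 days. Fri Nov 7 2014 + 22 days = Sat Nov 29 2014.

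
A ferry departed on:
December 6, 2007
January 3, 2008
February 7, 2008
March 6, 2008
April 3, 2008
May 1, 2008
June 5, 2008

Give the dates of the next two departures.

July 3, 2008; August 7, 2008

Gaps: 28, 35, 28, 28, 28, 35 days — a mix of 28 and 35. Every date is a Thursday.
Each is the 1st Thursday of its month.
1st Thursday of July 2008: July 3, 2008.
1st Thursday of August 2008: August 7, 2008.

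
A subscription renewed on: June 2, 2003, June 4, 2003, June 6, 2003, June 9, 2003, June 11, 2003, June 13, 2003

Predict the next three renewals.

June 16, 2003; June 18, 2003; June 20, 2003

Gaps: 2, 2, 3, 2, 2 days — not constant, but cyclic with period 3.
The events fall on every Monday, Wednesday and Friday.
The following Monday is June 16, 2003.
Next Wednesday: June 18, 2003.
Next Friday: June 20, 2003.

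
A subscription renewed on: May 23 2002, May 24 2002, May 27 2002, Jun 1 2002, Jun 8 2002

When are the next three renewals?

Jun 17 2002, Jun 28 2002, Jul 11 2002

Intervals are 1, 3, 5, 7 days — an arithmetic progression with common difference 2.
Next gap: 9 days. Jun 8 2002 + 9 days = Jun 17 2002.
Next gap: 11 days. Jun 17 2002 + 11 days = Jun 28 2002.
Next gap: 13 days. Jun 28 2002 + 13 days = Jul 11 2002.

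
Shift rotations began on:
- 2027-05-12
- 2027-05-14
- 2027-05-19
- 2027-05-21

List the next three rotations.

2027-05-26, 2027-05-28, 2027-06-02

Gaps: 2, 5, 2 days — not constant, but cyclic with period 2.
The events fall on every Wednesday and Friday.
Next Wednesday: 2027-05-26.
The following Friday is 2027-05-28.
Next Wednesday: 2027-06-02.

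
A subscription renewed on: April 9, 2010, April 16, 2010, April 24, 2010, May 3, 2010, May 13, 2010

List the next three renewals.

The spacing grows by 1 each time: 7, 8, 9, 10 days.
Next gap: 11 days. May 13, 2010 + 11 days = May 24, 2010.
Next gap: 12 days. May 24, 2010 + 12 days = June 5, 2010.
Next gap: 13 days. June 5, 2010 + 13 days = June 18, 2010.

May 24, 2010; June 5, 2010; June 18, 2010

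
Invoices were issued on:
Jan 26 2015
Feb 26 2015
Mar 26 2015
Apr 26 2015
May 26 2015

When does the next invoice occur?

The day-of-month is always 26 (31, 28, 31, 30 days between events).
So this recurs on the 26th of each month.
June 2015: Jun 26 2015.

Jun 26 2015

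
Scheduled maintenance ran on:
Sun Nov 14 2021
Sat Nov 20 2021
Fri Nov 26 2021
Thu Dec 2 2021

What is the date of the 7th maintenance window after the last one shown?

Thu Jan 13 2022

The spacing is 6, 6, 6 days — always 6 days.
Thu Dec 2 2021 + 6 days = Wed Dec 8 2021.
Wed Dec 8 2021 + 6 days = Tue Dec 14 2021.
Tue Dec 14 2021 + 6 days = Mon Dec 20 2021.
Mon Dec 20 2021 + 6 days = Sun Dec 26 2021.
Sun Dec 26 2021 + 6 days = Sat Jan 1 2022.
Sat Jan 1 2022 + 6 days = Fri Jan 7 2022.
Fri Jan 7 2022 + 6 days = Thu Jan 13 2022.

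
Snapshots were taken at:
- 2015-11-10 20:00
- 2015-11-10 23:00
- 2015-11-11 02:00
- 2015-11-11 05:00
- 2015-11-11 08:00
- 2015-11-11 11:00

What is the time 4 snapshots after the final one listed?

2015-11-11 23:00

The interval is a steady 3 hours (3, 3, 3, 3, 3).
2015-11-11 11:00 + 3 h = 2015-11-11 14:00.
2015-11-11 14:00 + 3 h = 2015-11-11 17:00.
2015-11-11 17:00 + 3 h = 2015-11-11 20:00.
2015-11-11 20:00 + 3 h = 2015-11-11 23:00.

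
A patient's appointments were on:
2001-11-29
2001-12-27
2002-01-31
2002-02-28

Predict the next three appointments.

2002-03-28, 2002-04-25, 2002-05-30

These are Thursdays with 28, 35, 28-day gaps.
Each is the final Thursday of its month — 2001-11-29 is past the 28th, so '4th Thursday' doesn't fit.
Last Thursday of March 2002: 2002-03-28.
April 2002 ends with Thursday 2002-04-25.
May 2002 ends with Thursday 2002-05-30.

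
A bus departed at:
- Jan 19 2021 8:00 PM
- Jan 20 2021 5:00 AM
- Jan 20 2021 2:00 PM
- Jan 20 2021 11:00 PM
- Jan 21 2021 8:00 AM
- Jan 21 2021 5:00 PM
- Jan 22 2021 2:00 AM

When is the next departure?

Gaps: 9, 9, 9, 9, 9, 9 hours — each event is 9 hours after the previous one.
Jan 22 2021 2:00 AM + 9 h = Jan 22 2021 11:00 AM.

Jan 22 2021 11:00 AM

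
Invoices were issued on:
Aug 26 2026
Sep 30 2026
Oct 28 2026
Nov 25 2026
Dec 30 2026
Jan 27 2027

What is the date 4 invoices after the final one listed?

All Wednesdays; the gaps (35, 28, 28, 35, 28) vary with month length.
This is the last Wednesday of each month.
Last Wednesday of February 2027: Feb 24 2027.
Last Wednesday of March 2027: Mar 31 2027.
Last Wednesday of April 2027: Apr 28 2027.
Last Wednesday of May 2027: May 26 2027.

May 26 2027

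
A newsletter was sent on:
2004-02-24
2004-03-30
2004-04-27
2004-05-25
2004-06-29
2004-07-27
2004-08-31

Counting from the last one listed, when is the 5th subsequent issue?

Every date is a Tuesday; gaps 35, 28, 28, 35, 28, 35 days.
Each is the last Tuesday of its month (at least one falls on the 29th or later, ruling out '4th Tuesday').
September 2004 ends with Tuesday 2004-09-28.
October 2004 ends with Tuesday 2004-10-26.
Last Tuesday of November 2004: 2004-11-30.
Last Tuesday of December 2004: 2004-12-28.
January 2005 ends with Tuesday 2005-01-25.

2005-01-25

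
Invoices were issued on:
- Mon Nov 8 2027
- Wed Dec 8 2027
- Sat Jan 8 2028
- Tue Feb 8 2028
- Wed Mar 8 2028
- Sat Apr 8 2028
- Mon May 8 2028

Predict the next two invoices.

Gaps: 30, 31, 31, 29, 31, 30 days — not constant. Every event is on the 8th of the month.
Pattern: the 8th of each month.
Next: June 2028 → Thu Jun 8 2028.
July 2028: Sat Jul 8 2028.

Thu Jun 8 2028, Sat Jul 8 2028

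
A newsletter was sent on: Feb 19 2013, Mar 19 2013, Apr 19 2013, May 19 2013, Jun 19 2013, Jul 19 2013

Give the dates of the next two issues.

The day-of-month is always 19 (28, 31, 30, 31, 30 days between events).
So this recurs on the 19th of each month.
August 2013: Aug 19 2013.
September 2013: Sep 19 2013.

Aug 19 2013, Sep 19 2013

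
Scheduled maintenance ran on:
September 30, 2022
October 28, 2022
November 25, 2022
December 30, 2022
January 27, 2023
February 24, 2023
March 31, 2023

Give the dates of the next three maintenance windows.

All Fridays; the gaps (28, 28, 35, 28, 28, 35) vary with month length.
This is the last Friday of each month.
Last Friday of April 2023: April 28, 2023.
Last Friday of May 2023: May 26, 2023.
June 2023 ends with Friday June 30, 2023.

April 28, 2023; May 26, 2023; June 30, 2023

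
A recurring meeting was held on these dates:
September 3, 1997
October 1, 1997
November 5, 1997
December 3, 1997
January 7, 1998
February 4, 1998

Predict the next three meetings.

All dates are Wednesdays, 28, 35, 28, 35, 28 days apart.
Specifically, the 1st Wednesday of each month.
1st Wednesday of March 1998: March 4, 1998.
1st Wednesday of April 1998: April 1, 1998.
May 1998 — 1st Wednesday is May 6, 1998.

March 4, 1998; April 1, 1998; May 6, 1998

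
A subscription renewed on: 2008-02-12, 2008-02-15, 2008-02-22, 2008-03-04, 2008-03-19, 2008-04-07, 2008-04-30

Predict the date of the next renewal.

Intervals are 3, 7, 11, 15, 19, 23 days — an arithmetic progression with common difference 4.
Next gap: 27 days. 2008-04-30 + 27 days = 2008-05-27.

2008-05-27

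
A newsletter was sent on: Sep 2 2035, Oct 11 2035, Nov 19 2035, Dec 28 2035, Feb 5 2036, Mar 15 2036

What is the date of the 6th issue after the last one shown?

Nov 4 2036

Every event comes 39 days after the last (39, 39, 39, 39, 39).
Mar 15 2036 + 39 days = Apr 23 2036.
Apr 23 2036 + 39 days = Jun 1 2036.
Jun 1 2036 + 39 days = Jul 10 2036.
Jul 10 2036 + 39 days = Aug 18 2036.
Aug 18 2036 + 39 days = Sep 26 2036.
Sep 26 2036 + 39 days = Nov 4 2036.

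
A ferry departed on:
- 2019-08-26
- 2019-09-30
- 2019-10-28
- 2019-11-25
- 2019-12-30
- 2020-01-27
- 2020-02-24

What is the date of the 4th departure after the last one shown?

2020-06-29

All Mondays; the gaps (35, 28, 28, 35, 28, 28) vary with month length.
This is the last Monday of each month.
March 2020 ends with Monday 2020-03-30.
April 2020 ends with Monday 2020-04-27.
Last Monday of May 2020: 2020-05-25.
Last Monday of June 2020: 2020-06-29.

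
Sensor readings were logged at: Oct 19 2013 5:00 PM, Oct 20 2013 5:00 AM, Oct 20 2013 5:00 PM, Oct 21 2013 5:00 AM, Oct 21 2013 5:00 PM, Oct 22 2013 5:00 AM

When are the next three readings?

Gaps: 12, 12, 12, 12, 12 hours — each event is 12 hours after the previous one.
Oct 22 2013 5:00 AM + 12 h = Oct 22 2013 5:00 PM.
Oct 22 2013 5:00 PM + 12 h = Oct 23 2013 5:00 AM.
Oct 23 2013 5:00 AM + 12 h = Oct 23 2013 5:00 PM.

Oct 22 2013 5:00 PM, Oct 23 2013 5:00 AM, Oct 23 2013 5:00 PM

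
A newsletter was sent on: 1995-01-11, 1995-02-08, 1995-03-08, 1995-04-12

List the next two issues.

Gaps: 28, 28, 35 days — a mix of 28 and 35. Every date is a Wednesday.
Each is the 2nd Wednesday of its month.
May 1995 — 2nd Wednesday is 1995-05-10.
June 1995 — 2nd Wednesday is 1995-06-14.

1995-05-10, 1995-06-14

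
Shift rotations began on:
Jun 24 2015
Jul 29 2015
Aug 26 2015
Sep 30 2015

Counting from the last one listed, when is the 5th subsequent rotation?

Feb 24 2016

These are Wednesdays with 35, 28, 35-day gaps.
Each is the final Wednesday of its month — Jul 29 2015 is past the 28th, so '4th Wednesday' doesn't fit.
Last Wednesday of October 2015: Oct 28 2015.
Last Wednesday of November 2015: Nov 25 2015.
Last Wednesday of December 2015: Dec 30 2015.
Last Wednesday of January 2016: Jan 27 2016.
February 2016 ends with Wednesday Feb 24 2016.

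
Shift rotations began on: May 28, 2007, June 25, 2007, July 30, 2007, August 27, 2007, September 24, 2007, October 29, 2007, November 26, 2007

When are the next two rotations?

December 31, 2007; January 28, 2008

Every date is a Monday; gaps 28, 35, 28, 28, 35, 28 days.
Each is the last Monday of its month (at least one falls on the 29th or later, ruling out '4th Monday').
Last Monday of December 2007: December 31, 2007.
Last Monday of January 2008: January 28, 2008.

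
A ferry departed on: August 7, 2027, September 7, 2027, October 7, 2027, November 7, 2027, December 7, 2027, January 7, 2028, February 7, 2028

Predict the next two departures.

March 7, 2028; April 7, 2028

The day-of-month is always 7 (31, 30, 31, 30, 31, 31 days between events).
So this recurs on the 7th of each month.
Next: March 2028 → March 7, 2028.
Next: April 2028 → April 7, 2028.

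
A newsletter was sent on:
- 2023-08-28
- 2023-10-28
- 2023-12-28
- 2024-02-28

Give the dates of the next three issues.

Each date is the 28th; the gaps (61, 61, 62) track the month lengths.
The rule is the 28th of every 2 months.
April 2024: 2024-04-28.
Next: June 2024 → 2024-06-28.
August 2024: 2024-08-28.

2024-04-28, 2024-06-28, 2024-08-28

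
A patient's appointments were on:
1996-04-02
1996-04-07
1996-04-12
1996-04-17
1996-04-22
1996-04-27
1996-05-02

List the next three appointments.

1996-05-07, 1996-05-12, 1996-05-17

Every event comes 5 days after the last (5, 5, 5, 5, 5, 5).
1996-05-02 + 5 days = 1996-05-07.
1996-05-07 + 5 days = 1996-05-12.
1996-05-12 + 5 days = 1996-05-17.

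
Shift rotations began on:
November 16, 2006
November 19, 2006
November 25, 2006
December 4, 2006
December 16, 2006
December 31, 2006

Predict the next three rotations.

Gaps: 3, 6, 9, 12, 15 days — each gap is 3 larger than the previous one.
Next gap: 18 days. December 31, 2006 + 18 days = January 18, 2007.
Next gap: 21 days. January 18, 2007 + 21 days = February 8, 2007.
Next gap: 24 days. February 8, 2007 + 24 days = March 4, 2007.

January 18, 2007; February 8, 2007; March 4, 2007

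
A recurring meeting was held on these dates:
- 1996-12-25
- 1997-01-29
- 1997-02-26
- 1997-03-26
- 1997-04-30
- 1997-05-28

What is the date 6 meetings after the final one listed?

These are Wednesdays with 35, 28, 28, 35, 28-day gaps.
Each is the final Wednesday of its month — 1997-01-29 is past the 28th, so '4th Wednesday' doesn't fit.
June 1997 ends with Wednesday 1997-06-25.
July 1997 ends with Wednesday 1997-07-30.
Last Wednesday of August 1997: 1997-08-27.
September 1997 ends with Wednesday 1997-09-24.
October 1997 ends with Wednesday 1997-10-29.
November 1997 ends with Wednesday 1997-11-26.

1997-11-26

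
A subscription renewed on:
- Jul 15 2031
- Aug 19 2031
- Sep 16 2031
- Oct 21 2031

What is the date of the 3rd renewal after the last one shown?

Jan 20 2032

Gaps: 35, 28, 35 days — a mix of 28 and 35. Every date is a Tuesday.
Each is the 3rd Tuesday of its month.
November 2031 — 3rd Tuesday is Nov 18 2031.
December 2031 — 3rd Tuesday is Dec 16 2031.
3rd Tuesday of January 2032: Jan 20 2032.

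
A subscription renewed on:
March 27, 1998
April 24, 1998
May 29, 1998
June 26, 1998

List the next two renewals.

July 31, 1998; August 28, 1998

All Fridays; the gaps (28, 35, 28) vary with month length.
This is the last Friday of each month.
Last Friday of July 1998: July 31, 1998.
Last Friday of August 1998: August 28, 1998.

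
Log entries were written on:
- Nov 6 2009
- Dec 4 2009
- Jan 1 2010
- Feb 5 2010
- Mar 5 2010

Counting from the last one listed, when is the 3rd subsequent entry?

Jun 4 2010

Gaps: 28, 28, 35, 28 days — a mix of 28 and 35. Every date is a Friday.
Each is the 1st Friday of its month.
1st Friday of April 2010: Apr 2 2010.
1st Friday of May 2010: May 7 2010.
June 2010 — 1st Friday is Jun 4 2010.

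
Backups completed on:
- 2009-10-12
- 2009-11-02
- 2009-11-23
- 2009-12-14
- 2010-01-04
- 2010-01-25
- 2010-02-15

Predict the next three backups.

Gaps between consecutive events: 21, 21, 21, 21, 21, 21 days — a constant 21-day interval.
2010-02-15 + 21 days = 2010-03-08.
2010-03-08 + 21 days = 2010-03-29.
2010-03-29 + 21 days = 2010-04-19.

2010-03-08, 2010-03-29, 2010-04-19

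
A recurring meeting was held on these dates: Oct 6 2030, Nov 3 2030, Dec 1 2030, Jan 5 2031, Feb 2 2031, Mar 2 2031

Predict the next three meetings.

Apr 6 2031, May 4 2031, Jun 1 2031

All dates are Sundays, 28, 28, 35, 28, 28 days apart.
Specifically, the 1st Sunday of each month.
April 2031 — 1st Sunday is Apr 6 2031.
1st Sunday of May 2031: May 4 2031.
June 2031 — 1st Sunday is Jun 1 2031.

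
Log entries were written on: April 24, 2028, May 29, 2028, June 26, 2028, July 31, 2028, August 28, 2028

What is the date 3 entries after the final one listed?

Every date is a Monday; gaps 35, 28, 35, 28 days.
Each is the last Monday of its month (at least one falls on the 29th or later, ruling out '4th Monday').
September 2028 ends with Monday September 25, 2028.
October 2028 ends with Monday October 30, 2028.
November 2028 ends with Monday November 27, 2028.

November 27, 2028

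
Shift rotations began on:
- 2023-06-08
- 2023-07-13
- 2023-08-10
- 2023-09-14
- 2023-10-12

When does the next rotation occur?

Gaps: 35, 28, 35, 28 days — a mix of 28 and 35. Every date is a Thursday.
Each is the 2nd Thursday of its month.
November 2023 — 2nd Thursday is 2023-11-09.

2023-11-09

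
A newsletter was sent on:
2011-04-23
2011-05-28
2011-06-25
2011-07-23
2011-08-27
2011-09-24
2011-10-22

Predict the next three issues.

Gaps: 35, 28, 28, 35, 28, 28 days — a mix of 28 and 35. Every date is a Saturday.
Each is the 4th Saturday of its month.
4th Saturday of November 2011: 2011-11-26.
December 2011 — 4th Saturday is 2011-12-24.
January 2012 — 4th Saturday is 2012-01-28.

2011-11-26, 2011-12-24, 2012-01-28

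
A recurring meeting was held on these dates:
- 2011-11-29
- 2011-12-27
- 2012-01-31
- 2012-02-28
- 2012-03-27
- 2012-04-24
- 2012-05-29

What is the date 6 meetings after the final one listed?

2012-11-27

Every date is a Tuesday; gaps 28, 35, 28, 28, 28, 35 days.
Each is the last Tuesday of its month (at least one falls on the 29th or later, ruling out '4th Tuesday').
Last Tuesday of June 2012: 2012-06-26.
Last Tuesday of July 2012: 2012-07-31.
August 2012 ends with Tuesday 2012-08-28.
Last Tuesday of September 2012: 2012-09-25.
October 2012 ends with Tuesday 2012-10-30.
November 2012 ends with Tuesday 2012-11-27.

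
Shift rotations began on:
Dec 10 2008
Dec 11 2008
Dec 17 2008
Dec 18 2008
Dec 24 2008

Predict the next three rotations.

Gaps: 1, 6, 1, 6 days — not constant, but cyclic with period 2.
The events fall on every Wednesday and Thursday.
Next Thursday: Dec 25 2008.
The following Wednesday is Dec 31 2008.
The following Thursday is Jan 1 2009.

Dec 25 2008, Dec 31 2008, Jan 1 2009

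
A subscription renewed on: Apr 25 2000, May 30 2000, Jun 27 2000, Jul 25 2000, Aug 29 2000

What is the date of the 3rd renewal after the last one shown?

Nov 28 2000

These are Tuesdays with 35, 28, 28, 35-day gaps.
Each is the final Tuesday of its month — May 30 2000 is past the 28th, so '4th Tuesday' doesn't fit.
Last Tuesday of September 2000: Sep 26 2000.
October 2000 ends with Tuesday Oct 31 2000.
Last Tuesday of November 2000: Nov 28 2000.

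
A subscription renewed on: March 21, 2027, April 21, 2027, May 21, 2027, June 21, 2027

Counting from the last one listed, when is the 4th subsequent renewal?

October 21, 2027

Each date is the 21st; the gaps (31, 30, 31) track the month lengths.
The rule is the 21st of each month.
Next: July 2027 → July 21, 2027.
Next: August 2027 → August 21, 2027.
Next: September 2027 → September 21, 2027.
October 2027: October 21, 2027.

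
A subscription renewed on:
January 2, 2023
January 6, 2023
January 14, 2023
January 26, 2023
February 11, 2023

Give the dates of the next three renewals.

The spacing grows by 4 each time: 4, 8, 12, 16 days.
Next gap: 20 days. February 11, 2023 + 20 days = March 3, 2023.
Next gap: 24 days. March 3, 2023 + 24 days = March 27, 2023.
Next gap: 28 days. March 27, 2023 + 28 days = April 24, 2023.

March 3, 2023; March 27, 2023; April 24, 2023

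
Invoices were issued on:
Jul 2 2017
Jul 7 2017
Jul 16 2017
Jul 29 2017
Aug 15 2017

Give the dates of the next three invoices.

Sep 5 2017, Sep 30 2017, Oct 29 2017

The spacing grows by 4 each time: 5, 9, 13, 17 days.
Next gap: 21 days. Aug 15 2017 + 21 days = Sep 5 2017.
Next gap: 25 days. Sep 5 2017 + 25 days = Sep 30 2017.
Next gap: 29 days. Sep 30 2017 + 29 days = Oct 29 2017.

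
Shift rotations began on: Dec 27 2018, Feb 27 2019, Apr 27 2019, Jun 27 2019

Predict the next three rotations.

Aug 27 2019, Oct 27 2019, Dec 27 2019

The day-of-month is always 27 (62, 59, 61 days between events).
So this recurs on the 27th of every 2 months.
August 2019: Aug 27 2019.
Next: October 2019 → Oct 27 2019.
Next: December 2019 → Dec 27 2019.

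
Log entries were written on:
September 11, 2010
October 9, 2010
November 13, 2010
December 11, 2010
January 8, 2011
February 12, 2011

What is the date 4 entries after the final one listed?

Gaps: 28, 35, 28, 28, 35 days — a mix of 28 and 35. Every date is a Saturday.
Each is the 2nd Saturday of its month.
March 2011 — 2nd Saturday is March 12, 2011.
2nd Saturday of April 2011: April 9, 2011.
2nd Saturday of May 2011: May 14, 2011.
June 2011 — 2nd Saturday is June 11, 2011.

June 11, 2011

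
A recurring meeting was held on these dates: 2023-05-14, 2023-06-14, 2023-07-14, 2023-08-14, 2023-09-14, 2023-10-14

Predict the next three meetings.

2023-11-14, 2023-12-14, 2024-01-14

Gaps: 31, 30, 31, 31, 30 days — not constant. Every event is on the 14th of the month.
Pattern: the 14th of each month.
Next: November 2023 → 2023-11-14.
December 2023: 2023-12-14.
January 2024: 2024-01-14.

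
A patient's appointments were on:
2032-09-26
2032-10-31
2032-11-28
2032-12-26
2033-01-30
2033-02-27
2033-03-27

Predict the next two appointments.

These are Sundays with 35, 28, 28, 35, 28, 28-day gaps.
Each is the final Sunday of its month — 2032-10-31 is past the 28th, so '4th Sunday' doesn't fit.
Last Sunday of April 2033: 2033-04-24.
May 2033 ends with Sunday 2033-05-29.

2033-04-24, 2033-05-29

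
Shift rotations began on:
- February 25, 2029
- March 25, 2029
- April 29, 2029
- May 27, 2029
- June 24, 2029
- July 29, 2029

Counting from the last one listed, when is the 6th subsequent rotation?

January 27, 2030

These are Sundays with 28, 35, 28, 28, 35-day gaps.
Each is the final Sunday of its month — April 29, 2029 is past the 28th, so '4th Sunday' doesn't fit.
Last Sunday of August 2029: August 26, 2029.
Last Sunday of September 2029: September 30, 2029.
October 2029 ends with Sunday October 28, 2029.
November 2029 ends with Sunday November 25, 2029.
Last Sunday of December 2029: December 30, 2029.
Last Sunday of January 2030: January 27, 2030.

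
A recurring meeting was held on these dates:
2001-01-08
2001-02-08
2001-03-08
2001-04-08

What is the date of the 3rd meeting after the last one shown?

2001-07-08

Gaps: 31, 28, 31 days — not constant. Every event is on the 8th of the month.
Pattern: the 8th of each month.
May 2001: 2001-05-08.
Next: June 2001 → 2001-06-08.
July 2001: 2001-07-08.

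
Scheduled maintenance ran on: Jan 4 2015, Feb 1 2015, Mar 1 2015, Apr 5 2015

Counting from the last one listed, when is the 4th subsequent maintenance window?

Aug 2 2015

Gaps: 28, 28, 35 days — a mix of 28 and 35. Every date is a Sunday.
Each is the 1st Sunday of its month.
1st Sunday of May 2015: May 3 2015.
June 2015 — 1st Sunday is Jun 7 2015.
1st Sunday of July 2015: Jul 5 2015.
1st Sunday of August 2015: Aug 2 2015.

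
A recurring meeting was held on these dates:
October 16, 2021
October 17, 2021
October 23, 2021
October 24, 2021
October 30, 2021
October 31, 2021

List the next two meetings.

November 6, 2021; November 7, 2021

Gaps: 1, 6, 1, 6, 1 days — not constant, but cyclic with period 2.
The events fall on every Saturday and Sunday.
Next Saturday: November 6, 2021.
The following Sunday is November 7, 2021.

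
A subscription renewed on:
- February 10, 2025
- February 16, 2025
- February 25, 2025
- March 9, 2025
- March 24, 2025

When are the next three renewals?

April 11, 2025; May 2, 2025; May 26, 2025

Intervals are 6, 9, 12, 15 days — an arithmetic progression with common difference 3.
Next gap: 18 days. March 24, 2025 + 18 days = April 11, 2025.
Next gap: 21 days. April 11, 2025 + 21 days = May 2, 2025.
Next gap: 24 days. May 2, 2025 + 24 days = May 26, 2025.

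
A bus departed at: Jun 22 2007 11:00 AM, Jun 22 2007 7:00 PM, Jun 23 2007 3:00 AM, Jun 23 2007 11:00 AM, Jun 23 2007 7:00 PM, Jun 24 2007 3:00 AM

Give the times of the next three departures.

Spacing: 8, 8, 8, 8, 8 h — constant 8 h.
Jun 24 2007 3:00 AM + 8 h = Jun 24 2007 11:00 AM.
Jun 24 2007 11:00 AM + 8 h = Jun 24 2007 7:00 PM.
Jun 24 2007 7:00 PM + 8 h = Jun 25 2007 3:00 AM.

Jun 24 2007 11:00 AM, Jun 24 2007 7:00 PM, Jun 25 2007 3:00 AM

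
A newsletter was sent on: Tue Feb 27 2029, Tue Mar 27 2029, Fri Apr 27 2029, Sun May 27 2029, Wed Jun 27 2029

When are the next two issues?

Gaps: 28, 31, 30, 31 days — not constant. Every event is on the 27th of the month.
Pattern: the 27th of each month.
Next: July 2029 → Fri Jul 27 2029.
August 2029: Mon Aug 27 2029.

Fri Jul 27 2029, Mon Aug 27 2029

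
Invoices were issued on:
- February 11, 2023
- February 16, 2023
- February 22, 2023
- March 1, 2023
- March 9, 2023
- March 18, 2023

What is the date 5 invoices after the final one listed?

May 17, 2023

Gaps: 5, 6, 7, 8, 9 days — each gap is 1 larger than the previous one.
Next gap: 10 days. March 18, 2023 + 10 days = March 28, 2023.
Next gap: 11 days. March 28, 2023 + 11 days = April 8, 2023.
Next gap: 12 days. April 8, 2023 + 12 days = April 20, 2023.
Next gap: 13 days. April 20, 2023 + 13 days = May 3, 2023.
Next gap: 14 days. May 3, 2023 + 14 days = May 17, 2023.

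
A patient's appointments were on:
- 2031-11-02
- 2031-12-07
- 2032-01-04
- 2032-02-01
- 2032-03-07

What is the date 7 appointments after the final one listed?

2032-10-03

These are Sundays at 28- or 35-day spacing (35, 28, 28, 35).
The pattern: 1st Sunday of the month.
1st Sunday of April 2032: 2032-04-04.
1st Sunday of May 2032: 2032-05-02.
1st Sunday of June 2032: 2032-06-06.
1st Sunday of July 2032: 2032-07-04.
August 2032 — 1st Sunday is 2032-08-01.
1st Sunday of September 2032: 2032-09-05.
1st Sunday of October 2032: 2032-10-03.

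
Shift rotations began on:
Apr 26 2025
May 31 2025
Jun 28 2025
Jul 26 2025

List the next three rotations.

Every date is a Saturday; gaps 35, 28, 28 days.
Each is the last Saturday of its month (at least one falls on the 29th or later, ruling out '4th Saturday').
Last Saturday of August 2025: Aug 30 2025.
September 2025 ends with Saturday Sep 27 2025.
Last Saturday of October 2025: Oct 25 2025.

Aug 30 2025, Sep 27 2025, Oct 25 2025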